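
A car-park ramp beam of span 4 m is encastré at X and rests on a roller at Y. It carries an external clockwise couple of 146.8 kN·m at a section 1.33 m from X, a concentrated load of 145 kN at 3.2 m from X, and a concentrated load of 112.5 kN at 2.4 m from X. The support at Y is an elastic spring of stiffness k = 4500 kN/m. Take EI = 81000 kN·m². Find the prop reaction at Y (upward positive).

Remove the prop at Y; the released (primary) structure is a cantilever built in at X.
Free-end deflection of the primary structure under the applied loading (downward +):
  clockwise couple 146.8 at a = 1.33: M₀a(2L − a)/(2EI) = 651.1/EI
  point load 145 at a = 3.2: Pa²(3L − a)/(6EI) = 2178/EI
  point load 112.5 at a = 2.4: Pa²(3L − a)/(6EI) = 1037/EI
  δ_0 = 3866/EI
Tip deflection under a unit load at Y: L³/(3EI) = 21.33/EI.
With EI = 81000 kN·m²: δ_0 = 0.047724 m and δ_{YY} = 0.000263 m/kN.
Compatibility — the spring shortens by R_Y/k under the reaction it provides: δ_0 − R_Y·δ_{YY} = R_Y/k. With 1/k = 0.000222 m/kN, R_Y = δ_0 / (δ_{YY} + 1/k) = 0.047724 / (0.000263 + 0.000222) = 98.28 kN.

R_Y = 98.28 kN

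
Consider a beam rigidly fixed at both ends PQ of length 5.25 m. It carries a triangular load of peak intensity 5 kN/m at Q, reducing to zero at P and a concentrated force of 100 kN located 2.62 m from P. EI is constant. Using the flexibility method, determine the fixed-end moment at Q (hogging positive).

M_Q = 72.39 kN·m

Take the two fixed-end moments M_P, M_Q as redundants; the released structure is the simple span PQ.
End rotations of the released simple span under the applied load (×1/EI):
  at P: triangular load, peak 5: 7w₀L³/(360EI) = 14.07/EI
  at Q: triangular load, peak 5: w₀L³/(45EI) = 16.08/EI
  at P: point load 100 at a = 2.62: Pab(L + b)/(6LEI) = 172.4/EI
  at Q: point load 100 at a = 2.62: Pab(L + a)/(6LEI) = 172.2/EI
  θ_P0 = 186.4/EI,  θ_Q0 = 188.2/EI
Flexibility coefficients: a unit moment at one end gives L/(3EI) there and L/(6EI) at the far end, so f₁₁ = f₂₂ = 1.75/EI and f₁₂ = f₂₁ = 0.875/EI.
Compatibility — zero rotation at each built-in end:
  1.75 M_P + 0.875 M_Q = 186.4
  0.875 M_P + 1.75 M_Q = 188.2
Solving the pair gives M_P = 70.34 kN·m and M_Q = 72.39 kN·m (hogging).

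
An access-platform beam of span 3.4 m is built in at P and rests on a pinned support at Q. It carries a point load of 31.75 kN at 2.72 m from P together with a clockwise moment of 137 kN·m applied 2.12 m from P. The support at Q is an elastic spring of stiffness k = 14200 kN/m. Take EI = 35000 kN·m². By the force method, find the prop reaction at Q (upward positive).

Take the reaction at Q as the redundant and release it; the primary structure is a cantilever fixed at P.
Free-end deflection of the primary structure under the applied loading (downward +):
  point load 31.75 at a = 2.72: Pa²(3L − a)/(6EI) = 292.8/EI
  clockwise couple 137 at a = 2.12: M₀a(2L − a)/(2EI) = 679.6/EI
  δ_0 = 972.5/EI
Flexibility coefficient — unit upward force at Q: δ_{QQ} = L³/(3EI) = 13.1/EI.
With EI = 35000 kN·m²: δ_0 = 0.027785 m and δ_{QQ} = 0.000374 m/kN.
Compatibility — the spring shortens by R_Q/k under the reaction it provides: δ_0 − R_Q·δ_{QQ} = R_Q/k. With 1/k = 0.00007 m/kN, R_Q = δ_0 / (δ_{QQ} + 1/k) = 0.027785 / (0.000374 + 0.00007) = 62.47 kN.

R_Q = 62.47 kN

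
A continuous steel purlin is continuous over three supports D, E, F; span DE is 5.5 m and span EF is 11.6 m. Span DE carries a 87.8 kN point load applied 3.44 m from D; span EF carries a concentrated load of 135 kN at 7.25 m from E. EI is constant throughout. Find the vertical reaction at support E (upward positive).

Insert a hinge at E; M_E is the redundant, and each span becomes simply supported.
Rotations at E on the released spans (each span's end-slope, ×1/EI):
  span DE: point load 87.8 at a = 3.44: Pab(L + a)/(6LEI) = 168.6/EI
  span EF: point load 135 at a = 7.25: Pab(L + b)/(6LEI) = 975.7/EI
  relative rotation θ_0 = (168.6 + 975.7)/EI = 1144/EI
A unit hogging moment at E produces rotation L₁/(3EI) + L₂/(3EI) = 5.7/EI.
Compatibility: M_E·(L₁+L₂)/(3EI) = θ_0, giving M_E = 200.7 kN·m (hogging).
Span DE, ΣM about D with M_E applied at E: R_E^{DE}·5.5 = 302 + 200.7, so R_E^{DE} = 91.41 kN and R_D = 87.8 − 91.41 = -3.614 kN.
Span EF, ΣM about F: R_E^{EF}·11.6 = 587.2 + 200.7, so R_E^{EF} = 67.93 kN and R_F = 135 − 67.93 = 67.07 kN.
R_E = 91.41 + 67.93 = 159.3 kN.

R_E = 159.3 kN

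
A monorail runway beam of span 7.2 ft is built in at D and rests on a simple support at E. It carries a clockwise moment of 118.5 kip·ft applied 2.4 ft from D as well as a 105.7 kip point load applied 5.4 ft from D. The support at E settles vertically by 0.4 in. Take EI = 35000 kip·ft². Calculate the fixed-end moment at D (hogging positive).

M_D = 176.4 kip·ft

Take the reaction at E as the redundant and release it; the primary structure is a cantilever fixed at D.
Primary-structure tip deflection at E by superposition:
  clockwise couple 118.5 at a = 2.4: M₀a(2L − a)/(2EI) = 1706/EI
  point load 105.7 at a = 5.4: Pa²(3L − a)/(6EI) = 8322/EI
  δ_0 = 10028/EI
Flexibility coefficient — unit upward force at E: δ_{EE} = L³/(3EI) = 124.4/EI.
With EI = 35000 kip·ft²: δ_0 = 0.28652 ft and δ_{EE} = 0.003555 ft/kip.
Compatibility — the beam at E must follow the support down by 0.03333 ft: δ_0 − R_E·δ_{EE} = 0.03333, so R_E = (0.28652 − 0.03333)/0.003555 = 71.23 kip.
Moment equilibrium about D: M_D = Σ(load moments about D) − R_E·L = 689.3 − 71.23×7.2 = 176.4 kip·ft.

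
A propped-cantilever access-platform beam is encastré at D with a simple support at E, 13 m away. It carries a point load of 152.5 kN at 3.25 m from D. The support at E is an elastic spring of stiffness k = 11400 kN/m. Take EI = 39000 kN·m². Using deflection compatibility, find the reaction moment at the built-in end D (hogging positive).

M_D = 326 kN·m

Choose R_E as the redundant. The primary structure is the cantilever fixed at D.
Primary-structure tip deflection at E by superposition:
  point load 152.5 at a = 3.25: Pa²(3L − a)/(6EI) = 9598/EI
Flexibility coefficient — unit upward force at E: δ_{EE} = L³/(3EI) = 732.3/EI.
With EI = 39000 kN·m²: δ_0 = 0.24609 m and δ_{EE} = 0.018778 m/kN.
Compatibility — the spring shortens by R_E/k under the reaction it provides: δ_0 − R_E·δ_{EE} = R_E/k. With 1/k = 0.000088 m/kN, R_E = δ_0 / (δ_{EE} + 1/k) = 0.24609 / (0.018778 + 0.000088) = 13.04 kN.
Moment equilibrium about D: M_D = Σ(load moments about D) − R_E·L = 495.6 − 13.04×13 = 326 kN·m.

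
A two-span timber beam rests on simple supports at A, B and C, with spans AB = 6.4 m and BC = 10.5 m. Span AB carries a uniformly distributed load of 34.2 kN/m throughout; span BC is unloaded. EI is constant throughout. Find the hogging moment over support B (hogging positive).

M_B = 66.31 kN·m

Insert a hinge at B; M_B is the redundant, and each span becomes simply supported.
Discontinuity in slope at B on the released structure — sum the simple-span end rotations:
  span AB: UDL 34.2: wL³/(24EI) = 373.6/EI
  relative rotation θ_0 = (373.6 + 0)/EI = 373.6/EI
A unit hogging moment at B produces rotation L₁/(3EI) + L₂/(3EI) = 5.633/EI.
Slope continuity at B: θ_0 = M_B·5.633/EI, so M_B = 373.6/5.633 = 66.31 kN·m (hogging).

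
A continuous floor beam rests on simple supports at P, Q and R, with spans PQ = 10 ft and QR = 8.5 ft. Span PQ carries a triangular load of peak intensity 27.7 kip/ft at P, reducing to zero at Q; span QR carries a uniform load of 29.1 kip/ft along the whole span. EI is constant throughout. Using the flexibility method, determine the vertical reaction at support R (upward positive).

Insert a hinge at Q; M_Q is the redundant, and each span becomes simply supported.
Rotations at Q on the released spans (each span's end-slope, ×1/EI):
  span PQ: triangular load, peak 27.7: 7w₀L³/(360EI) = 538.6/EI
  span QR: UDL 29.1: wL³/(24EI) = 744.6/EI
  relative rotation θ_0 = (538.6 + 744.6)/EI = 1283/EI
A unit hogging moment at Q produces rotation L₁/(3EI) + L₂/(3EI) = 6.167/EI.
Slope continuity at Q: θ_0 = M_Q·6.167/EI, so M_Q = 1283/6.167 = 208.1 kip·ft (hogging).
Span QR, ΣM about R: R_Q^{QR}·8.5 = 1051 + 208.1, so R_Q^{QR} = 148.2 kip and R_R = 247.3 − 148.2 = 99.19 kip.

R_R = 99.19 kip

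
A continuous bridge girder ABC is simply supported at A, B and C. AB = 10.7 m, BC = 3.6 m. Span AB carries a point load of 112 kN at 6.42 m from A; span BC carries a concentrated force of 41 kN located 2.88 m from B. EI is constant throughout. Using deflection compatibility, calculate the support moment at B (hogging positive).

M_B = 175.7 kN·m

Take M_B as the redundant. Released structure: two simple spans AB and BC with a hinge at B.
Rotations at B on the released spans (each span's end-slope, ×1/EI):
  span AB: point load 112 at a = 6.42: Pab(L + a)/(6LEI) = 820.7/EI
  span BC: point load 41 at a = 2.88: Pab(L + b)/(6LEI) = 17/EI
  relative rotation θ_0 = (820.7 + 17)/EI = 837.7/EI
A unit hogging moment at B produces rotation L₁/(3EI) + L₂/(3EI) = 4.767/EI.
Compatibility: M_B·(L₁+L₂)/(3EI) = θ_0, giving M_B = 175.7 kN·m (hogging).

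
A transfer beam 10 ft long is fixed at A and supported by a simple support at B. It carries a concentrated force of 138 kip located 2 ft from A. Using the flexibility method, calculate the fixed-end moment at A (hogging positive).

Release the roller at B. Primary structure: cantilever fixed at A.
Free-end deflection of the primary structure under the applied loading (downward +):
  point load 138 at a = 2: Pa²(3L − a)/(6EI) = 2576/EI
Tip deflection under a unit load at B: L³/(3EI) = 333.3/EI.
The prop prevents deflection at B: R_B = δ_0/δ_{BB} = 2576/333.3 = 7.728 kip.
Moment equilibrium about A: M_A = Σ(load moments about A) − R_B·L = 276 − 7.728×10 = 198.7 kip·ft.

M_A = 198.7 kip·ft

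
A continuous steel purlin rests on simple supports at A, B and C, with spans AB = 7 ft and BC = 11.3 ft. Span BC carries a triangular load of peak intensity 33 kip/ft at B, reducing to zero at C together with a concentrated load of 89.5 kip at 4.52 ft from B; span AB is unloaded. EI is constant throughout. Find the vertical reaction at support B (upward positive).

Release continuity at B by inserting a hinge; the redundant is the internal moment M_B. The primary structure is two simply-supported spans AB and BC.
Discontinuity in slope at B on the released structure — sum the simple-span end rotations:
  span BC: triangular load, peak 33: w₀L³/(45EI) = 1058/EI
  span BC: point load 89.5 at a = 4.52: Pab(L + b)/(6LEI) = 731.4/EI
  relative rotation θ_0 = (0 + 1790)/EI = 1790/EI
A unit hogging moment at B produces rotation L₁/(3EI) + L₂/(3EI) = 6.1/EI.
Slope continuity at B: θ_0 = M_B·6.1/EI, so M_B = 1790/6.1 = 293.4 kip·ft (hogging).
Span AB, ΣM about A with M_B applied at B: R_B^{AB}·7 = 0 + 293.4, so R_B^{AB} = 41.91 kip and R_A = 0 − 41.91 = -41.91 kip.
Span BC, ΣM about C: R_B^{BC}·11.3 = 2011 + 293.4, so R_B^{BC} = 204 kip and R_C = 275.9 − 204 = 71.99 kip.
R_B = 41.91 + 204 = 245.9 kip.

R_B = 245.9 kip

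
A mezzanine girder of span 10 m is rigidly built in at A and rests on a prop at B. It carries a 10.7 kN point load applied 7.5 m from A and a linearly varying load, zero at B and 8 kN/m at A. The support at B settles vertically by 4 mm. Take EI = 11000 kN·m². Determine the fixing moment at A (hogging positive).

Take the reaction at B as the redundant and release it; the primary structure is a cantilever fixed at A.
Deflection at B on the released cantilever, summing each load's contribution:
  point load 10.7 at a = 7.5: Pa²(3L − a)/(6EI) = 2257/EI
  triangular load, peak 8 at the fixed end: w₀L⁴/(30EI) = 2667/EI
  δ_0 = 4924/EI
Tip deflection under a unit load at B: L³/(3EI) = 333.3/EI.
With EI = 11000 kN·m²: δ_0 = 0.44761 m and δ_{BB} = 0.030303 m/kN.
Compatibility — the beam at B must follow the support down by 0.004 m: δ_0 − R_B·δ_{BB} = 0.004, so R_B = (0.44761 − 0.004)/0.030303 = 14.64 kN.
Moment equilibrium about A: M_A = Σ(load moments about A) − R_B·L = 213.6 − 14.64×10 = 67.19 kN·m.

M_A = 67.19 kN·m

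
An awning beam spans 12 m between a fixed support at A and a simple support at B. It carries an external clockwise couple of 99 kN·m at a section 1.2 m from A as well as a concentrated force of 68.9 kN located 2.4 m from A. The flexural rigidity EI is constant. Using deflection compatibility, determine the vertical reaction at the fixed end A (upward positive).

Remove the prop at B; the released (primary) structure is a cantilever built in at A.
Deflection at B on the released cantilever, summing each load's contribution:
  clockwise couple 99 at a = 1.2: M₀a(2L − a)/(2EI) = 1354/EI
  point load 68.9 at a = 2.4: Pa²(3L − a)/(6EI) = 2222/EI
  δ_0 = 3577/EI
Tip deflection under a unit load at B: L³/(3EI) = 576/EI.
Compatibility at B: δ_0 − R_B·δ_{BB} = 0, so R_B = 3577/576 = 6.21 kN.
Vertical equilibrium: R_A = ΣP − R_B = 68.9 − 6.21 = 62.69 kN.

R_A = 62.69 kN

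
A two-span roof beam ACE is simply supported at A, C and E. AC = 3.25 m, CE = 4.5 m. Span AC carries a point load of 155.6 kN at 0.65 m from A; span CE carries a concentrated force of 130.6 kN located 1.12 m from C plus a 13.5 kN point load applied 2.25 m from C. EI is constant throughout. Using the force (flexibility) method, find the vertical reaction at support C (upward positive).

R_C = 179.9 kN

Insert a hinge at C; M_C is the redundant, and each span becomes simply supported.
Discontinuity in slope at C on the released structure — sum the simple-span end rotations:
  span AC: point load 155.6 at a = 0.65: Pab(L + a)/(6LEI) = 52.59/EI
  span CE: point load 130.6 at a = 1.12: Pab(L + b)/(6LEI) = 144.3/EI
  span CE: point load 13.5 at a = 2.25: Pab(L + b)/(6LEI) = 17.09/EI
  relative rotation θ_0 = (52.59 + 161.4)/EI = 214/EI
A unit hogging moment at C produces rotation L₁/(3EI) + L₂/(3EI) = 2.583/EI.
Compatibility: M_C·(L₁+L₂)/(3EI) = θ_0, giving M_C = 82.83 kN·m (hogging).
Span AC, ΣM about A with M_C applied at C: R_C^{AC}·3.25 = 101.1 + 82.83, so R_C^{AC} = 56.61 kN and R_A = 155.6 − 56.61 = 98.99 kN.
Span CE, ΣM about E: R_C^{CE}·4.5 = 471.8 + 82.83, so R_C^{CE} = 123.3 kN and R_E = 144.1 − 123.3 = 20.85 kN.
R_C = 56.61 + 123.3 = 179.9 kN.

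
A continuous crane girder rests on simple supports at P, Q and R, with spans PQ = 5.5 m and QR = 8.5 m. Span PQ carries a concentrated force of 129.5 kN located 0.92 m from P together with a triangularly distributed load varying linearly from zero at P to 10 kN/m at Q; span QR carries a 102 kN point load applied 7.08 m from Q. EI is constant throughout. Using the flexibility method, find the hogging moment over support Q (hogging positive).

M_Q = 73.41 kN·m

Take M_Q as the redundant. Released structure: two simple spans PQ and QR with a hinge at Q.
Rotations at Q on the released spans (each span's end-slope, ×1/EI):
  span PQ: point load 129.5 at a = 0.92: Pab(L + a)/(6LEI) = 106.2/EI
  span PQ: triangular load, peak 10: w₀L³/(45EI) = 36.97/EI
  span QR: point load 102 at a = 7.08: Pab(L + b)/(6LEI) = 199.5/EI
  relative rotation θ_0 = (143.1 + 199.5)/EI = 342.6/EI
A unit hogging moment at Q produces rotation L₁/(3EI) + L₂/(3EI) = 4.667/EI.
Compatibility: M_Q·(L₁+L₂)/(3EI) = θ_0, giving M_Q = 73.41 kN·m (hogging).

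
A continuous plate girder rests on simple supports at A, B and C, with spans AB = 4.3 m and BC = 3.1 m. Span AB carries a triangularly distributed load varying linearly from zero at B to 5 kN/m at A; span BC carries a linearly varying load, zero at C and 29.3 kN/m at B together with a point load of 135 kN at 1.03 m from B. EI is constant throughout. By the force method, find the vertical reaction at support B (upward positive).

Take M_B as the redundant. Released structure: two simple spans AB and BC with a hinge at B.
Discontinuity in slope at B on the released structure — sum the simple-span end rotations:
  span AB: triangular load, peak 5: 7w₀L³/(360EI) = 7.73/EI
  span BC: triangular load, peak 29.3: w₀L³/(45EI) = 19.4/EI
  span BC: point load 135 at a = 1.03: Pab(L + b)/(6LEI) = 80.01/EI
  relative rotation θ_0 = (7.73 + 99.4)/EI = 107.1/EI
A unit hogging moment at B produces rotation L₁/(3EI) + L₂/(3EI) = 2.467/EI.
Compatibility: M_B·(L₁+L₂)/(3EI) = θ_0, giving M_B = 43.43 kN·m (hogging).
Span AB, ΣM about A with M_B applied at B: R_B^{AB}·4.3 = 15.41 + 43.43, so R_B^{AB} = 13.68 kN and R_A = 10.75 − 13.68 = -2.934 kN.
Span BC, ΣM about C: R_B^{BC}·3.1 = 373.3 + 43.43, so R_B^{BC} = 134.4 kN and R_C = 180.4 − 134.4 = 45.98 kN.
R_B = 13.68 + 134.4 = 148.1 kN.

R_B = 148.1 kN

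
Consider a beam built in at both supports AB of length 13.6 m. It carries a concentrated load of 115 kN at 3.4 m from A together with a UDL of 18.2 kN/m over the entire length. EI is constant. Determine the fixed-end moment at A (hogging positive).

Take the two fixed-end moments M_A, M_B as redundants; the released structure is the simple span AB.
End rotations of the released simple span under the applied load (×1/EI):
  at A: point load 115 at a = 3.4: Pab(L + b)/(6LEI) = 1163/EI
  at B: point load 115 at a = 3.4: Pab(L + a)/(6LEI) = 830.9/EI
  at A: UDL 18.2: wL³/(24EI) = 1908/EI
  at B: UDL 18.2: wL³/(24EI) = 1908/EI
  θ_A0 = 3071/EI,  θ_B0 = 2738/EI
Flexibility coefficients: a unit moment at one end gives L/(3EI) there and L/(6EI) at the far end, so f₁₁ = f₂₂ = 4.533/EI and f₁₂ = f₂₁ = 2.267/EI.
Compatibility — zero rotation at each built-in end:
  4.533 M_A + 2.267 M_B = 3071
  2.267 M_A + 4.533 M_B = 2738
Solving the pair gives M_A = 500.5 kN·m and M_B = 353.8 kN·m (hogging).

M_A = 500.5 kN·m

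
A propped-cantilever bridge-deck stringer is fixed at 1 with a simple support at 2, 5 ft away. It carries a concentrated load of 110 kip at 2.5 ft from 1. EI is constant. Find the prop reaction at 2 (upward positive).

R_2 = 34.38 kip

Release the roller at 2. Primary structure: cantilever fixed at 1.
Primary-structure tip deflection at 2 by superposition:
  point load 110 at a = 2.5: Pa²(3L − a)/(6EI) = 1432/EI
Flexibility coefficient — unit upward force at 2: δ_{22} = L³/(3EI) = 41.67/EI.
The prop prevents deflection at 2: R_2 = δ_0/δ_{22} = 1432/41.67 = 34.38 kip.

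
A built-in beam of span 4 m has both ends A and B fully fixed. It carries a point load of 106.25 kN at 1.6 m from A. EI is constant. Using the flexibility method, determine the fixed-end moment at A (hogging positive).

Take the two fixed-end moments M_A, M_B as redundants; the released structure is the simple span AB.
Simple-span end rotations at A and B under the given loads:
  at A: point load 106.25 at a = 1.6: Pab(L + b)/(6LEI) = 108.8/EI
  at B: point load 106.25 at a = 1.6: Pab(L + a)/(6LEI) = 95.2/EI
  θ_A0 = 108.8/EI,  θ_B0 = 95.2/EI
Flexibility coefficients: a unit moment at one end gives L/(3EI) there and L/(6EI) at the far end, so f₁₁ = f₂₂ = 1.333/EI and f₁₂ = f₂₁ = 0.6667/EI.
Compatibility — zero rotation at each built-in end:
  1.333 M_A + 0.6667 M_B = 108.8
  0.6667 M_A + 1.333 M_B = 95.2
Solving the pair gives M_A = 61.2 kN·m and M_B = 40.8 kN·m (hogging).

M_A = 61.2 kN·m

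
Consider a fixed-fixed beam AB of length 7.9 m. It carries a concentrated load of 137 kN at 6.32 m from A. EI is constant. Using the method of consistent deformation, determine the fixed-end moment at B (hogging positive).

Take the two fixed-end moments M_A, M_B as redundants; the released structure is the simple span AB.
On the primary (simply-supported) span, the end slopes from the loading are:
  at A: point load 137 at a = 6.32: Pab(L + b)/(6LEI) = 273.6/EI
  at B: point load 137 at a = 6.32: Pab(L + a)/(6LEI) = 410.4/EI
  θ_A0 = 273.6/EI,  θ_B0 = 410.4/EI
Flexibility coefficients: a unit moment at one end gives L/(3EI) there and L/(6EI) at the far end, so f₁₁ = f₂₂ = 2.633/EI and f₁₂ = f₂₁ = 1.317/EI.
Compatibility — zero rotation at each built-in end:
  2.633 M_A + 1.317 M_B = 273.6
  1.317 M_A + 2.633 M_B = 410.4
Solving the pair gives M_A = 34.63 kN·m and M_B = 138.5 kN·m (hogging).

M_B = 138.5 kN·m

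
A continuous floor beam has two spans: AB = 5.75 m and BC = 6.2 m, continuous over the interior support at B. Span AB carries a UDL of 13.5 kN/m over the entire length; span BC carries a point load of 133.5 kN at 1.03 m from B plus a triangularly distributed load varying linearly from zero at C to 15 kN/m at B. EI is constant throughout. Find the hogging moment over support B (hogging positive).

Insert a hinge at B; M_B is the redundant, and each span becomes simply supported.
Discontinuity in slope at B on the released structure — sum the simple-span end rotations:
  span AB: UDL 13.5: wL³/(24EI) = 106.9/EI
  span BC: point load 133.5 at a = 1.03: Pab(L + b)/(6LEI) = 217.3/EI
  span BC: triangular load, peak 15: w₀L³/(45EI) = 79.44/EI
  relative rotation θ_0 = (106.9 + 296.7)/EI = 403.7/EI
A unit hogging moment at B produces rotation L₁/(3EI) + L₂/(3EI) = 3.983/EI.
Slope continuity at B: θ_0 = M_B·3.983/EI, so M_B = 403.7/3.983 = 101.3 kN·m (hogging).

M_B = 101.3 kN·m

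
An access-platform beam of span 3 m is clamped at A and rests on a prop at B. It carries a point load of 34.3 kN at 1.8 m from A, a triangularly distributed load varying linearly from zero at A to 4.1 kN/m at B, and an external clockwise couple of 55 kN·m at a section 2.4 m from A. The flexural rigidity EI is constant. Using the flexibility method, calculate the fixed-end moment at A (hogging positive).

Release the roller at B. Primary structure: cantilever fixed at A.
Free-end deflection of the primary structure under the applied loading (downward +):
  point load 34.3 at a = 1.8: Pa²(3L − a)/(6EI) = 133.4/EI
  triangular load, peak 4.1 at the free end: 11w₀L⁴/(120EI) = 30.44/EI
  clockwise couple 55 at a = 2.4: M₀a(2L − a)/(2EI) = 237.6/EI
  δ_0 = 401.4/EI
Flexibility coefficient — unit upward force at B: δ_{BB} = L³/(3EI) = 9/EI.
The prop prevents deflection at B: R_B = δ_0/δ_{BB} = 401.4/9 = 44.6 kN.
Moment equilibrium about A: M_A = Σ(load moments about A) − R_B·L = 129 − 44.6×3 = -4.76 kN·m.

M_A = -4.76 kN·m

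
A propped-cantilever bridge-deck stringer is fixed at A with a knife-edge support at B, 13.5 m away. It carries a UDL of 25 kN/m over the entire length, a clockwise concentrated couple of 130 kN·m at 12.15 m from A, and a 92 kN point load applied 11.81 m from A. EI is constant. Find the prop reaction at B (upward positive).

R_B = 215.7 kN

Remove the prop at B; the released (primary) structure is a cantilever built in at A.
Downward deflection at the released point B due to the loads:
  UDL 25: wL⁴/(8EI) = 103797/EI
  clockwise couple 130 at a = 12.15: M₀a(2L − a)/(2EI) = 11728/EI
  point load 92 at a = 11.81: Pa²(3L − a)/(6EI) = 61357/EI
  δ_0 = 176882/EI
Flexibility coefficient — unit upward force at B: δ_{BB} = L³/(3EI) = 820.1/EI.
The prop prevents deflection at B: R_B = δ_0/δ_{BB} = 176882/820.1 = 215.7 kN.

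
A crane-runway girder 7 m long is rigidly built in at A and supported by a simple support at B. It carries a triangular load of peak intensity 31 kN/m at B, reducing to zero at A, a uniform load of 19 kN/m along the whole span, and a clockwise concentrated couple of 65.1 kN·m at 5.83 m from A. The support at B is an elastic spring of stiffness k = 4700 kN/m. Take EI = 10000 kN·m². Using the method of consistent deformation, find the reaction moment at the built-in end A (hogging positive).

M_A = 190.9 kN·m

Remove the prop at B; the released (primary) structure is a cantilever built in at A.
Primary-structure tip deflection at B by superposition:
  triangular load, peak 31 at the free end: 11w₀L⁴/(120EI) = 6823/EI
  UDL 19: wL⁴/(8EI) = 5702/EI
  clockwise couple 65.1 at a = 5.83: M₀a(2L − a)/(2EI) = 1550/EI
  δ_0 = 14076/EI
Flexibility coefficient — unit upward force at B: δ_{BB} = L³/(3EI) = 114.3/EI.
With EI = 10000 kN·m²: δ_0 = 1.4076 m and δ_{BB} = 0.011433 m/kN.
Compatibility — the spring shortens by R_B/k under the reaction it provides: δ_0 − R_B·δ_{BB} = R_B/k. With 1/k = 0.000213 m/kN, R_B = δ_0 / (δ_{BB} + 1/k) = 1.4076 / (0.011433 + 0.000213) = 120.9 kN.
Moment equilibrium about A: M_A = Σ(load moments about A) − R_B·L = 1037 − 120.9×7 = 190.9 kN·m.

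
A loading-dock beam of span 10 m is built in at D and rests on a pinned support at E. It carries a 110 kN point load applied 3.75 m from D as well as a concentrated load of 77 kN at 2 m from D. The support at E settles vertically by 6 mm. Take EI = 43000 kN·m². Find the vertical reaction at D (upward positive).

Choose R_E as the redundant. The primary structure is the cantilever fixed at D.
Downward deflection at the released point E due to the loads:
  point load 110 at a = 3.75: Pa²(3L − a)/(6EI) = 6768/EI
  point load 77 at a = 2: Pa²(3L − a)/(6EI) = 1437/EI
  δ_0 = 8205/EI
Flexibility coefficient — unit upward force at E: δ_{EE} = L³/(3EI) = 333.3/EI.
With EI = 43000 kN·m²: δ_0 = 0.19081 m and δ_{EE} = 0.007752 m/kN.
Compatibility — the beam at E must follow the support down by 0.006 m: δ_0 − R_E·δ_{EE} = 0.006, so R_E = (0.19081 − 0.006)/0.007752 = 23.84 kN.
Vertical equilibrium: R_D = ΣP − R_E = 187 − 23.84 = 163.2 kN.

R_D = 163.2 kN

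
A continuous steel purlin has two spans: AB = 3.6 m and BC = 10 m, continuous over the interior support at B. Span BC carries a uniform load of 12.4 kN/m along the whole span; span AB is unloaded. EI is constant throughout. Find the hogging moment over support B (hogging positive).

Insert a hinge at B; M_B is the redundant, and each span becomes simply supported.
Rotations at B on the released spans (each span's end-slope, ×1/EI):
  span BC: UDL 12.4: wL³/(24EI) = 516.7/EI
  relative rotation θ_0 = (0 + 516.7)/EI = 516.7/EI
A unit hogging moment at B produces rotation L₁/(3EI) + L₂/(3EI) = 4.533/EI.
Compatibility: M_B·(L₁+L₂)/(3EI) = θ_0, giving M_B = 114 kN·m (hogging).

M_B = 114 kN·m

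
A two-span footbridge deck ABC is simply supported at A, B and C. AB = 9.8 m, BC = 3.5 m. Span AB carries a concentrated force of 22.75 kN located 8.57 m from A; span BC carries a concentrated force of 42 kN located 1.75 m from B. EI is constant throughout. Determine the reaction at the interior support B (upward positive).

Insert a hinge at B; M_B is the redundant, and each span becomes simply supported.
Rotations at B on the released spans (each span's end-slope, ×1/EI):
  span AB: point load 22.75 at a = 8.57: Pab(L + a)/(6LEI) = 74.92/EI
  span BC: point load 42 at a = 1.75: Pab(L + b)/(6LEI) = 32.16/EI
  relative rotation θ_0 = (74.92 + 32.16)/EI = 107.1/EI
A unit hogging moment at B produces rotation L₁/(3EI) + L₂/(3EI) = 4.433/EI.
Slope continuity at B: θ_0 = M_B·4.433/EI, so M_B = 107.1/4.433 = 24.15 kN·m (hogging).
Span AB, ΣM about A with M_B applied at B: R_B^{AB}·9.8 = 195 + 24.15, so R_B^{AB} = 22.36 kN and R_A = 22.75 − 22.36 = 0.3908 kN.
Span BC, ΣM about C: R_B^{BC}·3.5 = 73.5 + 24.15, so R_B^{BC} = 27.9 kN and R_C = 42 − 27.9 = 14.1 kN.
R_B = 22.36 + 27.9 = 50.26 kN.

R_B = 50.26 kN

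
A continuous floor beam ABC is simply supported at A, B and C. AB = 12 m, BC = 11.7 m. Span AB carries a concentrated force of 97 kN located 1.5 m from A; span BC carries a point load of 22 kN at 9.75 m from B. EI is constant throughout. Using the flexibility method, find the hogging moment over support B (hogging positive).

Take M_B as the redundant. Released structure: two simple spans AB and BC with a hinge at B.
Discontinuity in slope at B on the released structure — sum the simple-span end rotations:
  span AB: point load 97 at a = 1.5: Pab(L + a)/(6LEI) = 286.5/EI
  span BC: point load 22 at a = 9.75: Pab(L + b)/(6LEI) = 81.33/EI
  relative rotation θ_0 = (286.5 + 81.33)/EI = 367.8/EI
A unit hogging moment at B produces rotation L₁/(3EI) + L₂/(3EI) = 7.9/EI.
Compatibility: M_B·(L₁+L₂)/(3EI) = θ_0, giving M_B = 46.55 kN·m (hogging).

M_B = 46.55 kN·m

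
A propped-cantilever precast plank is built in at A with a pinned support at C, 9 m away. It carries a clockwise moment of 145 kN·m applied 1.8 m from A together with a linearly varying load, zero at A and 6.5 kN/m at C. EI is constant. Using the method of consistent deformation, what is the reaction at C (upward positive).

R_C = 24.79 kN

Take the reaction at C as the redundant and release it; the primary structure is a cantilever fixed at A.
Primary-structure tip deflection at C by superposition:
  clockwise couple 145 at a = 1.8: M₀a(2L − a)/(2EI) = 2114/EI
  triangular load, peak 6.5 at the free end: 11w₀L⁴/(120EI) = 3909/EI
  δ_0 = 6023/EI
Flexibility coefficient — unit upward force at C: δ_{CC} = L³/(3EI) = 243/EI.
Compatibility at C: δ_0 − R_C·δ_{CC} = 0, so R_C = 6023/243 = 24.79 kN.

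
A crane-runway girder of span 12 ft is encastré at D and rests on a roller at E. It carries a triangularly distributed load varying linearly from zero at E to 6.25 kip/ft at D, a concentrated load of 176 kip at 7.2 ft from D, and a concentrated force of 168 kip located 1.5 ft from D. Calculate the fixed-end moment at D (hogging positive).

M_D = 621.5 kip·ft

Choose R_E as the redundant. The primary structure is the cantilever fixed at D.
Primary-structure tip deflection at E by superposition:
  triangular load, peak 6.25 at the fixed end: w₀L⁴/(30EI) = 4320/EI
  point load 176 at a = 7.2: Pa²(3L − a)/(6EI) = 43794/EI
  point load 168 at a = 1.5: Pa²(3L − a)/(6EI) = 2174/EI
  δ_0 = 50288/EI
Flexibility coefficient — unit upward force at E: δ_{EE} = L³/(3EI) = 576/EI.
Compatibility at E: δ_0 − R_E·δ_{EE} = 0, so R_E = 50288/576 = 87.31 kip.
Moment equilibrium about D: M_D = Σ(load moments about D) − R_E·L = 1669 − 87.31×12 = 621.5 kip·ft.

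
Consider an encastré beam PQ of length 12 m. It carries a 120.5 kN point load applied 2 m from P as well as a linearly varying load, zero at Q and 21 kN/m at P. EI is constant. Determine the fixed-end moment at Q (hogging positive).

Take the two fixed-end moments M_P, M_Q as redundants; the released structure is the simple span PQ.
On the primary (simply-supported) span, the end slopes from the loading are:
  at P: point load 120.5 at a = 2: Pab(L + b)/(6LEI) = 736.4/EI
  at Q: point load 120.5 at a = 2: Pab(L + a)/(6LEI) = 468.6/EI
  at P: triangular load, peak 21: w₀L³/(45EI) = 806.4/EI
  at Q: triangular load, peak 21: 7w₀L³/(360EI) = 705.6/EI
  θ_P0 = 1543/EI,  θ_Q0 = 1174/EI
Flexibility coefficients: a unit moment at one end gives L/(3EI) there and L/(6EI) at the far end, so f₁₁ = f₂₂ = 4/EI and f₁₂ = f₂₁ = 2/EI.
Compatibility — zero rotation at each built-in end:
  4 M_P + 2 M_Q = 1543
  2 M_P + 4 M_Q = 1174
Solving the pair gives M_P = 318.6 kN·m and M_Q = 134.3 kN·m (hogging).

M_Q = 134.3 kN·m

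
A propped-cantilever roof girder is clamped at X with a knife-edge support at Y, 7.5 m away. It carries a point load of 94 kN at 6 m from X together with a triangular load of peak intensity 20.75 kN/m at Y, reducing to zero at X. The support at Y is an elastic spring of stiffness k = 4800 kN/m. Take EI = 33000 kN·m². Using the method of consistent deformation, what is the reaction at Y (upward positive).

R_Y = 103.9 kN

Choose R_Y as the redundant. The primary structure is the cantilever fixed at X.
Deflection at Y on the released cantilever, summing each load's contribution:
  point load 94 at a = 6: Pa²(3L − a)/(6EI) = 9306/EI
  triangular load, peak 20.75 at the free end: 11w₀L⁴/(120EI) = 6018/EI
  δ_0 = 15324/EI
Flexibility coefficient — unit upward force at Y: δ_{YY} = L³/(3EI) = 140.6/EI.
With EI = 33000 kN·m²: δ_0 = 0.46437 m and δ_{YY} = 0.004261 m/kN.
Compatibility — the spring shortens by R_Y/k under the reaction it provides: δ_0 − R_Y·δ_{YY} = R_Y/k. With 1/k = 0.000208 m/kN, R_Y = δ_0 / (δ_{YY} + 1/k) = 0.46437 / (0.004261 + 0.000208) = 103.9 kN.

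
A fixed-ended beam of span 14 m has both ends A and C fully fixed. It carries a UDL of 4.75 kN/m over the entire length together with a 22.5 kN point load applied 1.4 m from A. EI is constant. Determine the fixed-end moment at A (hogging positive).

M_A = 103.1 kN·m

Take the two fixed-end moments M_A, M_C as redundants; the released structure is the simple span AC.
On the primary (simply-supported) span, the end slopes from the loading are:
  at A: UDL 4.75: wL³/(24EI) = 543.1/EI
  at C: UDL 4.75: wL³/(24EI) = 543.1/EI
  at A: point load 22.5 at a = 1.4: Pab(L + b)/(6LEI) = 125.7/EI
  at C: point load 22.5 at a = 1.4: Pab(L + a)/(6LEI) = 72.77/EI
  θ_A0 = 668.8/EI,  θ_C0 = 615.8/EI
Flexibility coefficients: a unit moment at one end gives L/(3EI) there and L/(6EI) at the far end, so f₁₁ = f₂₂ = 4.667/EI and f₁₂ = f₂₁ = 2.333/EI.
Compatibility — zero rotation at each built-in end:
  4.667 M_A + 2.333 M_C = 668.8
  2.333 M_A + 4.667 M_C = 615.8
Solving the pair gives M_A = 103.1 kN·m and M_C = 80.42 kN·m (hogging).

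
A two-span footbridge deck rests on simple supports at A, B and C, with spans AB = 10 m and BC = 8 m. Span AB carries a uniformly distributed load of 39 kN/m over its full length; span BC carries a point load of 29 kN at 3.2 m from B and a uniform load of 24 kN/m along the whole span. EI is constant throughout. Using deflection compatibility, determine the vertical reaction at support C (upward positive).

R_C = 60.6 kN

Insert a hinge at B; M_B is the redundant, and each span becomes simply supported.
Rotations at B on the released spans (each span's end-slope, ×1/EI):
  span AB: UDL 39: wL³/(24EI) = 1625/EI
  span BC: point load 29 at a = 3.2: Pab(L + b)/(6LEI) = 118.8/EI
  span BC: UDL 24: wL³/(24EI) = 512/EI
  relative rotation θ_0 = (1625 + 630.8)/EI = 2256/EI
A unit hogging moment at B produces rotation L₁/(3EI) + L₂/(3EI) = 6/EI.
Slope continuity at B: θ_0 = M_B·6/EI, so M_B = 2256/6 = 376 kN·m (hogging).
Span BC, ΣM about C: R_B^{BC}·8 = 907.2 + 376, so R_B^{BC} = 160.4 kN and R_C = 221 − 160.4 = 60.6 kN.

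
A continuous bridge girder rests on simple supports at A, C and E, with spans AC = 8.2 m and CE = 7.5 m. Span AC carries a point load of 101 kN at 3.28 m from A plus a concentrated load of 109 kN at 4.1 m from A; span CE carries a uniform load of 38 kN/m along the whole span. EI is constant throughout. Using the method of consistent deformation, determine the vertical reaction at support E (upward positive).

R_E = 104.1 kN

Insert a hinge at C; M_C is the redundant, and each span becomes simply supported.
Rotations at C on the released spans (each span's end-slope, ×1/EI):
  span AC: point load 101 at a = 3.28: Pab(L + a)/(6LEI) = 380.3/EI
  span AC: point load 109 at a = 4.1: Pab(L + a)/(6LEI) = 458.1/EI
  span CE: UDL 38: wL³/(24EI) = 668/EI
  relative rotation θ_0 = (838.4 + 668)/EI = 1506/EI
A unit hogging moment at C produces rotation L₁/(3EI) + L₂/(3EI) = 5.233/EI.
Slope continuity at C: θ_0 = M_C·5.233/EI, so M_C = 1506/5.233 = 287.8 kN·m (hogging).
Span CE, ΣM about E: R_C^{CE}·7.5 = 1069 + 287.8, so R_C^{CE} = 180.9 kN and R_E = 285 − 180.9 = 104.1 kN.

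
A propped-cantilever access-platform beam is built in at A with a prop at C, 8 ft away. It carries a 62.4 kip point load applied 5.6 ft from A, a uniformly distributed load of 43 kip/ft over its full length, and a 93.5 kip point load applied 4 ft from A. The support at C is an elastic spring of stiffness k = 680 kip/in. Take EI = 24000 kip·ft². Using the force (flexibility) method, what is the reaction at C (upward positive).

Release the roller at C. Primary structure: cantilever fixed at A.
Downward deflection at the released point C due to the loads:
  point load 62.4 at a = 5.6: Pa²(3L − a)/(6EI) = 6001/EI
  UDL 43: wL⁴/(8EI) = 22016/EI
  point load 93.5 at a = 4: Pa²(3L − a)/(6EI) = 4987/EI
  δ_0 = 33004/EI
Flexibility coefficient — unit upward force at C: δ_{CC} = L³/(3EI) = 170.7/EI.
With EI = 24000 kip·ft²: δ_0 = 1.3752 ft and δ_{CC} = 0.007111 ft/kip.
Compatibility — the spring shortens by R_C/k under the reaction it provides: δ_0 − R_C·δ_{CC} = R_C/k. With 1/k = 1/(680×12) ft/kip = 0.000123 ft/kip, R_C = δ_0 / (δ_{CC} + 1/k) = 1.3752 / (0.007111 + 0.000123) = 190.1 kip.

R_C = 190.1 kip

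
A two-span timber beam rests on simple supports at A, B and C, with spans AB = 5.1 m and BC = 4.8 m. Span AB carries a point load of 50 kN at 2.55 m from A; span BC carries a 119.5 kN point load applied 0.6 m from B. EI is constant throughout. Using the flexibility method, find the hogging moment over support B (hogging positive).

Release continuity at B by inserting a hinge; the redundant is the internal moment M_B. The primary structure is two simply-supported spans AB and BC.
End slopes at the hinge B, treating each span as simply supported:
  span AB: point load 50 at a = 2.55: Pab(L + a)/(6LEI) = 81.28/EI
  span BC: point load 119.5 at a = 0.6: Pab(L + b)/(6LEI) = 94.11/EI
  relative rotation θ_0 = (81.28 + 94.11)/EI = 175.4/EI
A unit hogging moment at B produces rotation L₁/(3EI) + L₂/(3EI) = 3.3/EI.
Slope continuity at B: θ_0 = M_B·3.3/EI, so M_B = 175.4/3.3 = 53.15 kN·m (hogging).

M_B = 53.15 kN·m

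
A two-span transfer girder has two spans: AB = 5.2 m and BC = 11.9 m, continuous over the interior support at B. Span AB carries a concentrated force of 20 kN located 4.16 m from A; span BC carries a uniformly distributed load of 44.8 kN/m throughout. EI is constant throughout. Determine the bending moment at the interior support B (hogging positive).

Release continuity at B by inserting a hinge; the redundant is the internal moment M_B. The primary structure is two simply-supported spans AB and BC.
Discontinuity in slope at B on the released structure — sum the simple-span end rotations:
  span AB: point load 20 at a = 4.16: Pab(L + a)/(6LEI) = 25.96/EI
  span BC: UDL 44.8: wL³/(24EI) = 3146/EI
  relative rotation θ_0 = (25.96 + 3146)/EI = 3172/EI
A unit hogging moment at B produces rotation L₁/(3EI) + L₂/(3EI) = 5.7/EI.
Slope continuity at B: θ_0 = M_B·5.7/EI, so M_B = 3172/5.7 = 556.4 kN·m (hogging).

M_B = 556.4 kN·m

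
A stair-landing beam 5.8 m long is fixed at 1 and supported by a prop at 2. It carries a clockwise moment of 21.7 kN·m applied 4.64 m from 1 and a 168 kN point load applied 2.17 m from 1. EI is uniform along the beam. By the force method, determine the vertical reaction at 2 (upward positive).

Choose R_2 as the redundant. The primary structure is the cantilever fixed at 1.
Deflection at 2 on the released cantilever, summing each load's contribution:
  clockwise couple 21.7 at a = 4.64: M₀a(2L − a)/(2EI) = 350.4/EI
  point load 168 at a = 2.17: Pa²(3L − a)/(6EI) = 2008/EI
  δ_0 = 2358/EI
Tip deflection under a unit load at 2: L³/(3EI) = 65.04/EI.
The prop prevents deflection at 2: R_2 = δ_0/δ_{22} = 2358/65.04 = 36.26 kN.

R_2 = 36.26 kN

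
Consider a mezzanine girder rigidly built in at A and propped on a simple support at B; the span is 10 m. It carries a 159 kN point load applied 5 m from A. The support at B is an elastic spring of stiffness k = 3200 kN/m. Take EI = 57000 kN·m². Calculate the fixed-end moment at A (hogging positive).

Take the reaction at B as the redundant and release it; the primary structure is a cantilever fixed at A.
Primary-structure tip deflection at B by superposition:
  point load 159 at a = 5: Pa²(3L − a)/(6EI) = 16562/EI
Tip deflection under a unit load at B: L³/(3EI) = 333.3/EI.
With EI = 57000 kN·m²: δ_0 = 0.29057 m and δ_{BB} = 0.005848 m/kN.
Compatibility — the spring shortens by R_B/k under the reaction it provides: δ_0 − R_B·δ_{BB} = R_B/k. With 1/k = 0.000313 m/kN, R_B = δ_0 / (δ_{BB} + 1/k) = 0.29057 / (0.005848 + 0.000313) = 47.17 kN.
Moment equilibrium about A: M_A = Σ(load moments about A) − R_B·L = 795 − 47.17×10 = 323.3 kN·m.

M_A = 323.3 kN·m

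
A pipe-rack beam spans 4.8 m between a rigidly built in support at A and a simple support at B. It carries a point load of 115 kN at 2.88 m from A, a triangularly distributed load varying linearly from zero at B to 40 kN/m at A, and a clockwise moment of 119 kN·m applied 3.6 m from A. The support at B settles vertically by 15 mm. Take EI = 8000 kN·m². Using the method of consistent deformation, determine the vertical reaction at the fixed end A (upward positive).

Release the roller at B. Primary structure: cantilever fixed at A.
Free-end deflection of the primary structure under the applied loading (downward +):
  point load 115 at a = 2.88: Pa²(3L − a)/(6EI) = 1831/EI
  triangular load, peak 40 at the fixed end: w₀L⁴/(30EI) = 707.8/EI
  clockwise couple 119 at a = 3.6: M₀a(2L − a)/(2EI) = 1285/EI
  δ_0 = 3824/EI
Flexibility coefficient — unit upward force at B: δ_{BB} = L³/(3EI) = 36.86/EI.
With EI = 8000 kN·m²: δ_0 = 0.47805 m and δ_{BB} = 0.004608 m/kN.
Compatibility — the beam at B must follow the support down by 0.015 m: δ_0 − R_B·δ_{BB} = 0.015, so R_B = (0.47805 − 0.015)/0.004608 = 100.5 kN.
Vertical equilibrium: R_A = ΣP − R_B = 211 − 100.5 = 110.5 kN.

R_A = 110.5 kN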